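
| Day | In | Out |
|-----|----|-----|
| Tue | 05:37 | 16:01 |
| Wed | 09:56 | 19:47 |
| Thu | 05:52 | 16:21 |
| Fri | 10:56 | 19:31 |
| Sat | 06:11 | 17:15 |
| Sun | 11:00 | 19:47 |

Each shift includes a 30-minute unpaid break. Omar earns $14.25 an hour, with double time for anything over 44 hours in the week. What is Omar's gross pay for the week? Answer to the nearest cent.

$973.75

Tue: 05:37–16:01 = 10 h 24 min; less 30 min break → 9 h 54 min
Wed: 09:56–19:47 = 9 h 51 min; less 30 min break → 9 h 21 min
Thu: 05:52–16:21 = 10 h 29 min; less 30 min break → 9 h 59 min
Fri: 10:56–19:31 = 8 h 35 min; less 30 min break → 8 h 5 min
Sat: 06:11–17:15 = 11 h 4 min; less 30 min break → 10 h 34 min
Sun: 11:00–19:47 = 8 h 47 min; less 30 min break → 8 h 17 min
Total worked: 56 h 10 min = 3370 min.
Regular 44 h 0 min = 2640 min at $14.25/h; overtime 12 h 10 min = 730 min at $28.50/h.
Pay = (2640 × $14.25 + 730 × $28.50) ÷ 60 = $973.75.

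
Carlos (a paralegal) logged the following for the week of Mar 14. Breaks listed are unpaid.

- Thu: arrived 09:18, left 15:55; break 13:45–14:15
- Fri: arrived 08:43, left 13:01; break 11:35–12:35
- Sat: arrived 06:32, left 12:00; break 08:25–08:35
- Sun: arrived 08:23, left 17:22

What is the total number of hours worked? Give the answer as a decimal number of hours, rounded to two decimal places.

23.70 hours

Thu: 09:18–15:55 = 6 h 37 min; less 30 min break → 6 h 7 min
Fri: 08:43–13:01 = 4 h 18 min; less 60 min break → 3 h 18 min
Sat: 06:32–12:00 = 5 h 28 min; less 10 min break → 5 h 18 min
Sun: 08:23–17:22 = 8 h 59 min
Total: 6 h 7 min + 3 h 18 min + 5 h 18 min + 8 h 59 min = 23 h 42 min.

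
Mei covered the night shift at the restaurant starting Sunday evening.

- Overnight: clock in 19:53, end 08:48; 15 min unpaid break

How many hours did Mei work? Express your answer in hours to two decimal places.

Overnight: 19:53 → midnight = 4 h 7 min; midnight → 08:48 = 8 h 48 min; span 12 h 55 min; less 15 min break → 12 h 40 min

12.67 hours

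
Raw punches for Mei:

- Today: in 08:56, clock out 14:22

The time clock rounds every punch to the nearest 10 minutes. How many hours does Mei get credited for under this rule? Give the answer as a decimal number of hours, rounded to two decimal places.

Today: in 08:56→09:00, out 14:22→14:20; 5 h 20 min

5.33 hours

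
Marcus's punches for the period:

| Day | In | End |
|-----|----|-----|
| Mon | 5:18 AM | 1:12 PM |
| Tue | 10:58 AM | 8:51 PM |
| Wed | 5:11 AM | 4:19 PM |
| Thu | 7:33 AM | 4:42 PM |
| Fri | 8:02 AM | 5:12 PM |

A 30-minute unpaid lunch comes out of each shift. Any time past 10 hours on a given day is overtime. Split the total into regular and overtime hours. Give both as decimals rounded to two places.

Regular 44.10 hours, overtime 0.63 hours

Mon: 5:18 AM–1:12 PM = 7 h 54 min; less 30 min break → 7 h 24 min
Tue: 10:58 AM–8:51 PM = 9 h 53 min; less 30 min break → 9 h 23 min
Wed: 5:11 AM–4:19 PM = 11 h 8 min; less 30 min break → 10 h 38 min
Thu: 7:33 AM–4:42 PM = 9 h 9 min; less 30 min break → 8 h 39 min
Fri: 8:02 AM–5:12 PM = 9 h 10 min; less 30 min break → 8 h 40 min
Mon reg 7 h 24 min / OT 0 h 0 min; Tue reg 9 h 23 min / OT 0 h 0 min; Wed reg 10 h 0 min / OT 0 h 38 min; Thu reg 8 h 39 min / OT 0 h 0 min; Fri reg 8 h 40 min / OT 0 h 0 min.
Totals: regular 44 h 6 min, overtime 0 h 38 min.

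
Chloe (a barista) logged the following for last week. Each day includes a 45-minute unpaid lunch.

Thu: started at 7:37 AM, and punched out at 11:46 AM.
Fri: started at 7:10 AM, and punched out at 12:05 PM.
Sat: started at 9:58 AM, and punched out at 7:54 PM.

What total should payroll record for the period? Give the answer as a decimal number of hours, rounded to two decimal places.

Thu: 7:37 AM–11:46 AM = 4 h 9 min; less 45 min break → 3 h 24 min
Fri: 7:10 AM–12:05 PM = 4 h 55 min; less 45 min break → 4 h 10 min
Sat: 9:58 AM–7:54 PM = 9 h 56 min; less 45 min break → 9 h 11 min
Total: 3 h 24 min + 4 h 10 min + 9 h 11 min = 16 h 45 min.

16.75 hours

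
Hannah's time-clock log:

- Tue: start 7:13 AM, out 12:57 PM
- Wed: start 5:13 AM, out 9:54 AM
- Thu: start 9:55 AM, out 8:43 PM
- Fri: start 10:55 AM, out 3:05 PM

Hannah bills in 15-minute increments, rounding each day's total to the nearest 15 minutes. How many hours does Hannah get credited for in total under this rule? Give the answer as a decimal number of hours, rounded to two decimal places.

Tue: 7:13 AM–12:57 PM = 5 h 44 min → rounds to 5 h 45 min
Wed: 5:13 AM–9:54 AM = 4 h 41 min → rounds to 4 h 45 min
Thu: 9:55 AM–8:43 PM = 10 h 48 min → rounds to 10 h 45 min
Fri: 10:55 AM–3:05 PM = 4 h 10 min → rounds to 4 h 15 min
Total credited: 25 h 30 min.

25.50 hours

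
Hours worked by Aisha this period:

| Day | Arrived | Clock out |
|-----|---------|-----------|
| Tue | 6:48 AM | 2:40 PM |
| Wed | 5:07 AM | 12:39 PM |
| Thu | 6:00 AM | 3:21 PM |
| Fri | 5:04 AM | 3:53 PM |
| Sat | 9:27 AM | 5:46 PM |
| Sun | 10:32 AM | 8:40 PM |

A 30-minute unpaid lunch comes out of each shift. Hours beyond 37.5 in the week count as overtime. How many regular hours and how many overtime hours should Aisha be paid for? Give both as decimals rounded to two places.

Regular 37.50 hours, overtime 13.52 hours

Tue: 6:48 AM–2:40 PM = 7 h 52 min; less 30 min break → 7 h 22 min
Wed: 5:07 AM–12:39 PM = 7 h 32 min; less 30 min break → 7 h 2 min
Thu: 6:00 AM–3:21 PM = 9 h 21 min; less 30 min break → 8 h 51 min
Fri: 5:04 AM–3:53 PM = 10 h 49 min; less 30 min break → 10 h 19 min
Sat: 9:27 AM–5:46 PM = 8 h 19 min; less 30 min break → 7 h 49 min
Sun: 10:32 AM–8:40 PM = 10 h 8 min; less 30 min break → 9 h 38 min
Total worked: 51 h 1 min = 51.02 h.
Threshold 37.5 h → overtime 13 h 31 min, regular 37 h 30 min.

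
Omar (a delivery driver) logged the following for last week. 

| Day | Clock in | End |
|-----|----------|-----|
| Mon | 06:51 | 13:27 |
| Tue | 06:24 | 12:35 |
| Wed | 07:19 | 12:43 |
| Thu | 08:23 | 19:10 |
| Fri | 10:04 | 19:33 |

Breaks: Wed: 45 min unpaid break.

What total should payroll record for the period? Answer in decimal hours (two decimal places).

37.70 hours

Mon: 06:51–13:27 = 6 h 36 min
Tue: 06:24–12:35 = 6 h 11 min
Wed: 07:19–12:43 = 5 h 24 min; less 45 min break → 4 h 39 min
Thu: 08:23–19:10 = 10 h 47 min
Fri: 10:04–19:33 = 9 h 29 min
Total: 6 h 36 min + 6 h 11 min + 4 h 39 min + 10 h 47 min + 9 h 29 min = 37 h 42 min.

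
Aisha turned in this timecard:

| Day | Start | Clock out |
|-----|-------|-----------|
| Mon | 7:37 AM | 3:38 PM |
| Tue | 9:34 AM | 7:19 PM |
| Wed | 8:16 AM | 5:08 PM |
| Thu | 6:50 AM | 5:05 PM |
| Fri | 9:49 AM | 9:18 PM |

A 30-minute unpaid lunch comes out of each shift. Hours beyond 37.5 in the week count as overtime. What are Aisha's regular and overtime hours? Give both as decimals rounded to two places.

Mon: 7:37 AM–3:38 PM = 8 h 1 min; less 30 min break → 7 h 31 min
Tue: 9:34 AM–7:19 PM = 9 h 45 min; less 30 min break → 9 h 15 min
Wed: 8:16 AM–5:08 PM = 8 h 52 min; less 30 min break → 8 h 22 min
Thu: 6:50 AM–5:05 PM = 10 h 15 min; less 30 min break → 9 h 45 min
Fri: 9:49 AM–9:18 PM = 11 h 29 min; less 30 min break → 10 h 59 min
Total worked: 45 h 52 min = 45.87 h.
Threshold 37.5 h → overtime 8 h 22 min, regular 37 h 30 min.

Regular 37.50 hours, overtime 8.37 hours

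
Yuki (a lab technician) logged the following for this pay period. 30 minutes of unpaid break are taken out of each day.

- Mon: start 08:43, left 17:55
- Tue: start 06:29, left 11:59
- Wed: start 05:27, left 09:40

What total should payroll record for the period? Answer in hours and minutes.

17 h 25 min

Mon: 08:43–17:55 = 9 h 12 min; less 30 min break → 8 h 42 min
Tue: 06:29–11:59 = 5 h 30 min; less 30 min break → 5 h 0 min
Wed: 05:27–09:40 = 4 h 13 min; less 30 min break → 3 h 43 min
Total: 8 h 42 min + 5 h 0 min + 3 h 43 min = 17 h 25 min.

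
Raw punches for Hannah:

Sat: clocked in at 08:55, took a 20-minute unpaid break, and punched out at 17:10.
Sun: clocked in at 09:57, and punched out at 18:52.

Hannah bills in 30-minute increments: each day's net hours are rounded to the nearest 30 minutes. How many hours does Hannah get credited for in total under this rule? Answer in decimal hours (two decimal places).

Sat: 08:55–17:10 = 8 h 15 min − 20 min = 7 h 55 min → rounds to 8 h 0 min
Sun: 09:57–18:52 = 8 h 55 min → rounds to 9 h 0 min
Total credited: 17 h 0 min.

17.00 hours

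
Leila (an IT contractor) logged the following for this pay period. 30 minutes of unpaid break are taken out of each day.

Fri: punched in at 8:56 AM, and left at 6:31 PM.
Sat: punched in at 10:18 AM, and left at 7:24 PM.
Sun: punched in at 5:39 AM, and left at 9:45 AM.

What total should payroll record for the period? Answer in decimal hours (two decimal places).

Fri: 8:56 AM–6:31 PM = 9 h 35 min; less 30 min break → 9 h 5 min
Sat: 10:18 AM–7:24 PM = 9 h 6 min; less 30 min break → 8 h 36 min
Sun: 5:39 AM–9:45 AM = 4 h 6 min; less 30 min break → 3 h 36 min
Total: 9 h 5 min + 8 h 36 min + 3 h 36 min = 21 h 17 min.

21.28 hours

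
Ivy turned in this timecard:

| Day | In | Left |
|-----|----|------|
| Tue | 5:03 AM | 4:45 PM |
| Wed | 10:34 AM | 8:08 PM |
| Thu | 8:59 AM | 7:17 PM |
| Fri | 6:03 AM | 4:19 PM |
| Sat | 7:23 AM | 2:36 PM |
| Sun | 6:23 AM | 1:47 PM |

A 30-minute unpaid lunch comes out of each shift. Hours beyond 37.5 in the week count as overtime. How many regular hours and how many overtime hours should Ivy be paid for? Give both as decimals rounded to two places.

Tue: 5:03 AM–4:45 PM = 11 h 42 min; less 30 min break → 11 h 12 min
Wed: 10:34 AM–8:08 PM = 9 h 34 min; less 30 min break → 9 h 4 min
Thu: 8:59 AM–7:17 PM = 10 h 18 min; less 30 min break → 9 h 48 min
Fri: 6:03 AM–4:19 PM = 10 h 16 min; less 30 min break → 9 h 46 min
Sat: 7:23 AM–2:36 PM = 7 h 13 min; less 30 min break → 6 h 43 min
Sun: 6:23 AM–1:47 PM = 7 h 24 min; less 30 min break → 6 h 54 min
Total worked: 53 h 27 min = 53.45 h.
Threshold 37.5 h → overtime 15 h 57 min, regular 37 h 30 min.

Regular 37.50 hours, overtime 15.95 hours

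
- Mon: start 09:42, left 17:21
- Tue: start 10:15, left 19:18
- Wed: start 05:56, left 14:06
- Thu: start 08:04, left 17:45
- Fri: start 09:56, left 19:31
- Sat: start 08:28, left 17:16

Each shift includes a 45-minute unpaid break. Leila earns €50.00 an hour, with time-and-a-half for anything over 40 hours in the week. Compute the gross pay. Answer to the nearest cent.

Mon: 09:42–17:21 = 7 h 39 min; less 45 min break → 6 h 54 min
Tue: 10:15–19:18 = 9 h 3 min; less 45 min break → 8 h 18 min
Wed: 05:56–14:06 = 8 h 10 min; less 45 min break → 7 h 25 min
Thu: 08:04–17:45 = 9 h 41 min; less 45 min break → 8 h 56 min
Fri: 09:56–19:31 = 9 h 35 min; less 45 min break → 8 h 50 min
Sat: 08:28–17:16 = 8 h 48 min; less 45 min break → 8 h 3 min
Total worked: 48 h 26 min = 2906 min.
Regular 40 h 0 min = 2400 min at €50.00/h; overtime 8 h 26 min = 506 min at €75.00/h.
Pay = (2400 × €50.00 + 506 × €75.00) ÷ 60 = €2632.50.

€2632.50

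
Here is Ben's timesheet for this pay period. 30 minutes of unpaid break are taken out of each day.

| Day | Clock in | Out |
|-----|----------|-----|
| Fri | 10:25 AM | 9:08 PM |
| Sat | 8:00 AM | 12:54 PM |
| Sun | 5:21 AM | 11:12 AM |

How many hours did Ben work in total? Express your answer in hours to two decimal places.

19.97 hours

Fri: 10:25 AM–9:08 PM = 10 h 43 min; less 30 min break → 10 h 13 min
Sat: 8:00 AM–12:54 PM = 4 h 54 min; less 30 min break → 4 h 24 min
Sun: 5:21 AM–11:12 AM = 5 h 51 min; less 30 min break → 5 h 21 min
Total: 10 h 13 min + 4 h 24 min + 5 h 21 min = 19 h 58 min.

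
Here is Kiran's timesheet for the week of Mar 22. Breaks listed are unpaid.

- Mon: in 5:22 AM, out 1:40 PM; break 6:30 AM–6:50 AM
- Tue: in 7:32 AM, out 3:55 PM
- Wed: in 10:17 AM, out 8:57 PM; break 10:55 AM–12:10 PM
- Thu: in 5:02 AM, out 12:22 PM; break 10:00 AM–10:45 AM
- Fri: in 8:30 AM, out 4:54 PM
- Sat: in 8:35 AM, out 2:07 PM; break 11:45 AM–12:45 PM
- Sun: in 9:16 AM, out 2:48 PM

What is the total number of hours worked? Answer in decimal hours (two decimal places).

Mon: 5:22 AM–1:40 PM = 8 h 18 min; less 20 min break → 7 h 58 min
Tue: 7:32 AM–3:55 PM = 8 h 23 min
Wed: 10:17 AM–8:57 PM = 10 h 40 min; less 75 min break → 9 h 25 min
Thu: 5:02 AM–12:22 PM = 7 h 20 min; less 45 min break → 6 h 35 min
Fri: 8:30 AM–4:54 PM = 8 h 24 min
Sat: 8:35 AM–2:07 PM = 5 h 32 min; less 60 min break → 4 h 32 min
Sun: 9:16 AM–2:48 PM = 5 h 32 min
Total: 7 h 58 min + 8 h 23 min + 9 h 25 min + 6 h 35 min + 8 h 24 min + 4 h 32 min + 5 h 32 min = 50 h 49 min.

50.82 hours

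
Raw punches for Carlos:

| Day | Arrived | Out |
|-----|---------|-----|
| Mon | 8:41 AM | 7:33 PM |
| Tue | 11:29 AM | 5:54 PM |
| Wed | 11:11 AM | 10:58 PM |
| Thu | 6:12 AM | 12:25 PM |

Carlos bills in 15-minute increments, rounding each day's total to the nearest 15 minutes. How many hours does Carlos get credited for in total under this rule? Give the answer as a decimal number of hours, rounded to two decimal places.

35.25 hours

Mon: 8:41 AM–7:33 PM = 10 h 52 min → rounds to 10 h 45 min
Tue: 11:29 AM–5:54 PM = 6 h 25 min → rounds to 6 h 30 min
Wed: 11:11 AM–10:58 PM = 11 h 47 min → rounds to 11 h 45 min
Thu: 6:12 AM–12:25 PM = 6 h 13 min → rounds to 6 h 15 min
Total credited: 35 h 15 min.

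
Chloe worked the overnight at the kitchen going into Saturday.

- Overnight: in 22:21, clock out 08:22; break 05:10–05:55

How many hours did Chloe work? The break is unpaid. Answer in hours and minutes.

9 h 16 min

Overnight: 22:21 → midnight = 1 h 39 min; midnight → 08:22 = 8 h 22 min; span 10 h 1 min; less 45 min break → 9 h 16 min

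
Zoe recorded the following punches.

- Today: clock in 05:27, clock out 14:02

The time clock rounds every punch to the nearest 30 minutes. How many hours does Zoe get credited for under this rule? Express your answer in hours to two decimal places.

Today: in 05:27→05:30, out 14:02→14:00; 8 h 30 min

8.50 hours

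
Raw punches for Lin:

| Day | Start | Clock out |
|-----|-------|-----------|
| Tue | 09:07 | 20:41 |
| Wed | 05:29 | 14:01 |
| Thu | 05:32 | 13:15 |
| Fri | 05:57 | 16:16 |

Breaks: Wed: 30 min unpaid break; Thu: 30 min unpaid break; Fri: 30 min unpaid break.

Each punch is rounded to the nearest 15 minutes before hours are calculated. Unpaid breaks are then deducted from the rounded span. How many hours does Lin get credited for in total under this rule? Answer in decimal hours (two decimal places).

Tue: in 09:07→09:00, out 20:41→20:45; 11 h 45 min
Wed: in 05:29→05:30, out 14:01→14:00; 8 h 30 min − 30 min = 8 h 0 min
Thu: in 05:32→05:30, out 13:15→13:15; 7 h 45 min − 30 min = 7 h 15 min
Fri: in 05:57→06:00, out 16:16→16:15; 10 h 15 min − 30 min = 9 h 45 min
Total credited: 36 h 45 min.

36.75 hours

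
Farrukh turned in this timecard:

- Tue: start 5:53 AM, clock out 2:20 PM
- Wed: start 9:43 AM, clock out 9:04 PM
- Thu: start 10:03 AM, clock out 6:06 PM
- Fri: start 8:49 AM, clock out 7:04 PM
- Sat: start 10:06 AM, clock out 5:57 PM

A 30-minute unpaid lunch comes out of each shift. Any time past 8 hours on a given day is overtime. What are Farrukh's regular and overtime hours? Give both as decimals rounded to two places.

Regular 38.85 hours, overtime 4.60 hours

Tue: 5:53 AM–2:20 PM = 8 h 27 min; less 30 min break → 7 h 57 min
Wed: 9:43 AM–9:04 PM = 11 h 21 min; less 30 min break → 10 h 51 min
Thu: 10:03 AM–6:06 PM = 8 h 3 min; less 30 min break → 7 h 33 min
Fri: 8:49 AM–7:04 PM = 10 h 15 min; less 30 min break → 9 h 45 min
Sat: 10:06 AM–5:57 PM = 7 h 51 min; less 30 min break → 7 h 21 min
Tue reg 7 h 57 min / OT 0 h 0 min; Wed reg 8 h 0 min / OT 2 h 51 min; Thu reg 7 h 33 min / OT 0 h 0 min; Fri reg 8 h 0 min / OT 1 h 45 min; Sat reg 7 h 21 min / OT 0 h 0 min.
Totals: regular 38 h 51 min, overtime 4 h 36 min.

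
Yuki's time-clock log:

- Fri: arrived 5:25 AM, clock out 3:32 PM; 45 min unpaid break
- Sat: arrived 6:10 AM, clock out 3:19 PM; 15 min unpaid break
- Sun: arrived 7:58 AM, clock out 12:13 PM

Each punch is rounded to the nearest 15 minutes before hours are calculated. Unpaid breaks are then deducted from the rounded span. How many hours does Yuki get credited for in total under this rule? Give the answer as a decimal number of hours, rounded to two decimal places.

22.25 hours

Fri: in 5:25 AM→5:30 AM, out 3:32 PM→3:30 PM; 10 h 0 min − 45 min = 9 h 15 min
Sat: in 6:10 AM→6:15 AM, out 3:19 PM→3:15 PM; 9 h 0 min − 15 min = 8 h 45 min
Sun: in 7:58 AM→8:00 AM, out 12:13 PM→12:15 PM; 4 h 15 min
Total credited: 22 h 15 min.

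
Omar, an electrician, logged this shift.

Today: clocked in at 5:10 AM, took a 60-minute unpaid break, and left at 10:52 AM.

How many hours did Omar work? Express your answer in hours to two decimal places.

4.70 hours

Today: 5:10 AM–10:52 AM = 5 h 42 min; less 60 min break → 4 h 42 min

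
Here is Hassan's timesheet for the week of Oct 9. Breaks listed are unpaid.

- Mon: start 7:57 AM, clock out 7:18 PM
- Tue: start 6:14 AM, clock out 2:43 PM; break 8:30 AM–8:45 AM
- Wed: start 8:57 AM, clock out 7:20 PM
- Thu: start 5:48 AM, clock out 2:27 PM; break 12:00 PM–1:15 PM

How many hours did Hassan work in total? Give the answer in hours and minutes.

Mon: 7:57 AM–7:18 PM = 11 h 21 min
Tue: 6:14 AM–2:43 PM = 8 h 29 min; less 15 min break → 8 h 14 min
Wed: 8:57 AM–7:20 PM = 10 h 23 min
Thu: 5:48 AM–2:27 PM = 8 h 39 min; less 75 min break → 7 h 24 min
Total: 11 h 21 min + 8 h 14 min + 10 h 23 min + 7 h 24 min = 37 h 22 min.

37 h 22 min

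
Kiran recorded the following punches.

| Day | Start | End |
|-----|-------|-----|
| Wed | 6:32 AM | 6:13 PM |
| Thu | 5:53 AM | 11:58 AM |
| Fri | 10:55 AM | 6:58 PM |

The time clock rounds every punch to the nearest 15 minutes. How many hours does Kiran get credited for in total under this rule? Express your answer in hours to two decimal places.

25.75 hours

Wed: in 6:32 AM→6:30 AM, out 6:13 PM→6:15 PM; 11 h 45 min
Thu: in 5:53 AM→6:00 AM, out 11:58 AM→12:00 PM; 6 h 0 min
Fri: in 10:55 AM→11:00 AM, out 6:58 PM→7:00 PM; 8 h 0 min
Total credited: 25 h 45 min.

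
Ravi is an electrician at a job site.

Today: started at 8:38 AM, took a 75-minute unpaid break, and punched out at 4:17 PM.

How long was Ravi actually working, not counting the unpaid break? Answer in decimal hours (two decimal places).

Today: 8:38 AM–4:17 PM = 7 h 39 min; less 75 min break → 6 h 24 min

6.40 hours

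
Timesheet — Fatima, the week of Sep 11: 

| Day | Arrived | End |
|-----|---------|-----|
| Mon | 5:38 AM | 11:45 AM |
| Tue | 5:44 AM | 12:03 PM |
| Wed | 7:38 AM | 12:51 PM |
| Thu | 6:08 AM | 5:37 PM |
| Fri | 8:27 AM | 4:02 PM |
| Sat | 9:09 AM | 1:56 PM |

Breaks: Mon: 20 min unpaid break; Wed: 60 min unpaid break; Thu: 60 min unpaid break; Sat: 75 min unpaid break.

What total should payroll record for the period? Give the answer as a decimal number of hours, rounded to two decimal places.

Mon: 5:38 AM–11:45 AM = 6 h 7 min; less 20 min break → 5 h 47 min
Tue: 5:44 AM–12:03 PM = 6 h 19 min
Wed: 7:38 AM–12:51 PM = 5 h 13 min; less 60 min break → 4 h 13 min
Thu: 6:08 AM–5:37 PM = 11 h 29 min; less 60 min break → 10 h 29 min
Fri: 8:27 AM–4:02 PM = 7 h 35 min
Sat: 9:09 AM–1:56 PM = 4 h 47 min; less 75 min break → 3 h 32 min
Total: 5 h 47 min + 6 h 19 min + 4 h 13 min + 10 h 29 min + 7 h 35 min + 3 h 32 min = 37 h 55 min.

37.92 hours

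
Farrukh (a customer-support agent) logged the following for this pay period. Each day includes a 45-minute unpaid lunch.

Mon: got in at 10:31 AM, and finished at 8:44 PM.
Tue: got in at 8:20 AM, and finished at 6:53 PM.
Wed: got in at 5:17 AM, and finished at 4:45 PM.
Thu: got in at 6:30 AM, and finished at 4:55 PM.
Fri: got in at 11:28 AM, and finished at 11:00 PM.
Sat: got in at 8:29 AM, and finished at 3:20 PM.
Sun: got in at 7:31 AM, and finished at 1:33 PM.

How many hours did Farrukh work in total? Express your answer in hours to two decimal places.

61.82 hours

Mon: 10:31 AM–8:44 PM = 10 h 13 min; less 45 min break → 9 h 28 min
Tue: 8:20 AM–6:53 PM = 10 h 33 min; less 45 min break → 9 h 48 min
Wed: 5:17 AM–4:45 PM = 11 h 28 min; less 45 min break → 10 h 43 min
Thu: 6:30 AM–4:55 PM = 10 h 25 min; less 45 min break → 9 h 40 min
Fri: 11:28 AM–11:00 PM = 11 h 32 min; less 45 min break → 10 h 47 min
Sat: 8:29 AM–3:20 PM = 6 h 51 min; less 45 min break → 6 h 6 min
Sun: 7:31 AM–1:33 PM = 6 h 2 min; less 45 min break → 5 h 17 min
Total: 9 h 28 min + 9 h 48 min + 10 h 43 min + 9 h 40 min + 10 h 47 min + 6 h 6 min + 5 h 17 min = 61 h 49 min.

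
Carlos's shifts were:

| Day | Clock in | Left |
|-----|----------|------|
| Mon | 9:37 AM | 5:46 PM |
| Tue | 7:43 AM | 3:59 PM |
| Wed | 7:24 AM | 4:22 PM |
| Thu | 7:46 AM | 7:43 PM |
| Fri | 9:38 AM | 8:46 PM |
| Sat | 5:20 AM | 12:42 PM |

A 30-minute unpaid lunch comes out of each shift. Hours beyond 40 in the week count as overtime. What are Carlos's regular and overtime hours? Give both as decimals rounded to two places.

Mon: 9:37 AM–5:46 PM = 8 h 9 min; less 30 min break → 7 h 39 min
Tue: 7:43 AM–3:59 PM = 8 h 16 min; less 30 min break → 7 h 46 min
Wed: 7:24 AM–4:22 PM = 8 h 58 min; less 30 min break → 8 h 28 min
Thu: 7:46 AM–7:43 PM = 11 h 57 min; less 30 min break → 11 h 27 min
Fri: 9:38 AM–8:46 PM = 11 h 8 min; less 30 min break → 10 h 38 min
Sat: 5:20 AM–12:42 PM = 7 h 22 min; less 30 min break → 6 h 52 min
Total worked: 52 h 50 min = 52.83 h.
Threshold 40 h → overtime 12 h 50 min, regular 40 h 0 min.

Regular 40.00 hours, overtime 12.83 hours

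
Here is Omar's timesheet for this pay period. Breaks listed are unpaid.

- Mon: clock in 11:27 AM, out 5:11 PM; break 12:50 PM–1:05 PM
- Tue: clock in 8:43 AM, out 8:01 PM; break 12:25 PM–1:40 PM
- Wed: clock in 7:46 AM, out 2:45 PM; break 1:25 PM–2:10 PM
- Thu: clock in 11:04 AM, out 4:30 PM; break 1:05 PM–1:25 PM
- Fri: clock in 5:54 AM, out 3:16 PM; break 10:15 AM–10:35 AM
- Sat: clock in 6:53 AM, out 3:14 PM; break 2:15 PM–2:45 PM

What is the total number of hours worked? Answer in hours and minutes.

Mon: 11:27 AM–5:11 PM = 5 h 44 min; less 15 min break → 5 h 29 min
Tue: 8:43 AM–8:01 PM = 11 h 18 min; less 75 min break → 10 h 3 min
Wed: 7:46 AM–2:45 PM = 6 h 59 min; less 45 min break → 6 h 14 min
Thu: 11:04 AM–4:30 PM = 5 h 26 min; less 20 min break → 5 h 6 min
Fri: 5:54 AM–3:16 PM = 9 h 22 min; less 20 min break → 9 h 2 min
Sat: 6:53 AM–3:14 PM = 8 h 21 min; less 30 min break → 7 h 51 min
Total: 5 h 29 min + 10 h 3 min + 6 h 14 min + 5 h 6 min + 9 h 2 min + 7 h 51 min = 43 h 45 min.

43 h 45 min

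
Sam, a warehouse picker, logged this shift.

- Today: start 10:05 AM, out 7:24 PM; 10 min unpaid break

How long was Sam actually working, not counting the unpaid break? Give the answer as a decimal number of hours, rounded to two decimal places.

9.15 hours

Today: 10:05 AM–7:24 PM = 9 h 19 min; less 10 min break → 9 h 9 min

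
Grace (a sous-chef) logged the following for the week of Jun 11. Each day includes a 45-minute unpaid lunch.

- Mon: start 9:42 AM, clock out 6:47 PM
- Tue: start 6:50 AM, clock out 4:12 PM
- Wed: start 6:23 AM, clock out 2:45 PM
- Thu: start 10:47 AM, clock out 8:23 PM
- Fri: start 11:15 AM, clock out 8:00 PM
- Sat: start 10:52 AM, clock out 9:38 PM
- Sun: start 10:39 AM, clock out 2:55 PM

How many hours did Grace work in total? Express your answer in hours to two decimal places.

54.95 hours

Mon: 9:42 AM–6:47 PM = 9 h 5 min; less 45 min break → 8 h 20 min
Tue: 6:50 AM–4:12 PM = 9 h 22 min; less 45 min break → 8 h 37 min
Wed: 6:23 AM–2:45 PM = 8 h 22 min; less 45 min break → 7 h 37 min
Thu: 10:47 AM–8:23 PM = 9 h 36 min; less 45 min break → 8 h 51 min
Fri: 11:15 AM–8:00 PM = 8 h 45 min; less 45 min break → 8 h 0 min
Sat: 10:52 AM–9:38 PM = 10 h 46 min; less 45 min break → 10 h 1 min
Sun: 10:39 AM–2:55 PM = 4 h 16 min; less 45 min break → 3 h 31 min
Total: 8 h 20 min + 8 h 37 min + 7 h 37 min + 8 h 51 min + 8 h 0 min + 10 h 1 min + 3 h 31 min = 54 h 57 min.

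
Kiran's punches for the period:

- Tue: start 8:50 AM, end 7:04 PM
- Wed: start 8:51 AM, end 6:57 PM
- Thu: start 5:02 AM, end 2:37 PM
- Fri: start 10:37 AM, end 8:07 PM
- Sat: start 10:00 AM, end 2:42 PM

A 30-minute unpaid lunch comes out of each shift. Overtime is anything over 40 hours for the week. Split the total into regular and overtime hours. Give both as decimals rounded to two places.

Tue: 8:50 AM–7:04 PM = 10 h 14 min; less 30 min break → 9 h 44 min
Wed: 8:51 AM–6:57 PM = 10 h 6 min; less 30 min break → 9 h 36 min
Thu: 5:02 AM–2:37 PM = 9 h 35 min; less 30 min break → 9 h 5 min
Fri: 10:37 AM–8:07 PM = 9 h 30 min; less 30 min break → 9 h 0 min
Sat: 10:00 AM–2:42 PM = 4 h 42 min; less 30 min break → 4 h 12 min
Total worked: 41 h 37 min = 41.62 h.
Threshold 40 h → overtime 1 h 37 min, regular 40 h 0 min.

Regular 40.00 hours, overtime 1.62 hours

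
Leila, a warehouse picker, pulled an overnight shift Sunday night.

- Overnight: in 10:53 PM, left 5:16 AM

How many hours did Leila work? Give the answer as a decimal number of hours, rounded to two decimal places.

Overnight: 10:53 PM → midnight = 1 h 7 min; midnight → 5:16 AM = 5 h 16 min; span 6 h 23 min

6.38 hours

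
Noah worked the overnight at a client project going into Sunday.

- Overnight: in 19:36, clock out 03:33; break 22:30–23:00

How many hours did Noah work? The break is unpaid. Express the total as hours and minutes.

7 h 27 min

Overnight: 19:36 → midnight = 4 h 24 min; midnight → 03:33 = 3 h 33 min; span 7 h 57 min; less 30 min break → 7 h 27 min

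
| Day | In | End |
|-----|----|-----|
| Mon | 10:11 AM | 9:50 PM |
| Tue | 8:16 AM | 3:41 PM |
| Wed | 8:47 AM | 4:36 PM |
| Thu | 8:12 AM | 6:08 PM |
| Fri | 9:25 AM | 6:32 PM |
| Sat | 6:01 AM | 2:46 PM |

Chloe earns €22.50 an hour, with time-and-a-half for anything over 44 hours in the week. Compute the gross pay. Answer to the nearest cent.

Mon: 10:11 AM–9:50 PM = 11 h 39 min
Tue: 8:16 AM–3:41 PM = 7 h 25 min
Wed: 8:47 AM–4:36 PM = 7 h 49 min
Thu: 8:12 AM–6:08 PM = 9 h 56 min
Fri: 9:25 AM–6:32 PM = 9 h 7 min
Sat: 6:01 AM–2:46 PM = 8 h 45 min
Total worked: 54 h 41 min = 3281 min.
Regular 44 h 0 min = 2640 min at €22.50/h; overtime 10 h 41 min = 641 min at €33.75/h.
Pay = (2640 × €22.50 + 641 × €33.75) ÷ 60 = €1350.56.

€1350.56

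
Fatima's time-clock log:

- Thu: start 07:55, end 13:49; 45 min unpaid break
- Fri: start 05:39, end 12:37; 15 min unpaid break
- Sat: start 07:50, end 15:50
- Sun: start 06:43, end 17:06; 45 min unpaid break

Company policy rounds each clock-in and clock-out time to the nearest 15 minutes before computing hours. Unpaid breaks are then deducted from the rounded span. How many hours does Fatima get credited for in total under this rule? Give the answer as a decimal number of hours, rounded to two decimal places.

29.00 hours

Thu: in 07:55→08:00, out 13:49→13:45; 5 h 45 min − 45 min = 5 h 0 min
Fri: in 05:39→05:45, out 12:37→12:30; 6 h 45 min − 15 min = 6 h 30 min
Sat: in 07:50→07:45, out 15:50→15:45; 8 h 0 min
Sun: in 06:43→06:45, out 17:06→17:00; 10 h 15 min − 45 min = 9 h 30 min
Total credited: 29 h 0 min.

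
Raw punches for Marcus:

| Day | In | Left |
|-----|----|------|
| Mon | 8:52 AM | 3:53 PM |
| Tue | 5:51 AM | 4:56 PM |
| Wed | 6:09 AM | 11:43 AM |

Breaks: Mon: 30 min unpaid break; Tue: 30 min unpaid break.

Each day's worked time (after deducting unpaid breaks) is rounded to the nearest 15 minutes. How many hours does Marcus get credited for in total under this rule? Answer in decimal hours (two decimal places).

Mon: 8:52 AM–3:53 PM = 7 h 1 min − 30 min = 6 h 31 min → rounds to 6 h 30 min
Tue: 5:51 AM–4:56 PM = 11 h 5 min − 30 min = 10 h 35 min → rounds to 10 h 30 min
Wed: 6:09 AM–11:43 AM = 5 h 34 min → rounds to 5 h 30 min
Total credited: 22 h 30 min.

22.50 hours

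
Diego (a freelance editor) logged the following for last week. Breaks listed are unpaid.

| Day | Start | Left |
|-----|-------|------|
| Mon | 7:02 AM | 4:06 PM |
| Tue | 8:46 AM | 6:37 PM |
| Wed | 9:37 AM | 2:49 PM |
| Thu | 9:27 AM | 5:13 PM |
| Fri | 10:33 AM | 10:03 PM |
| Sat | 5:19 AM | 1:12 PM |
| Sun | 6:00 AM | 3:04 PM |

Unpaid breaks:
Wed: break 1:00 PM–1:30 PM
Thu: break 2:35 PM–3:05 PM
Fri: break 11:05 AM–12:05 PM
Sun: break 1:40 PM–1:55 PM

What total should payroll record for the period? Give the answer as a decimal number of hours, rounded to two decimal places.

58.08 hours

Mon: 7:02 AM–4:06 PM = 9 h 4 min
Tue: 8:46 AM–6:37 PM = 9 h 51 min
Wed: 9:37 AM–2:49 PM = 5 h 12 min; less 30 min break → 4 h 42 min
Thu: 9:27 AM–5:13 PM = 7 h 46 min; less 30 min break → 7 h 16 min
Fri: 10:33 AM–10:03 PM = 11 h 30 min; less 60 min break → 10 h 30 min
Sat: 5:19 AM–1:12 PM = 7 h 53 min
Sun: 6:00 AM–3:04 PM = 9 h 4 min; less 15 min break → 8 h 49 min
Total: 9 h 4 min + 9 h 51 min + 4 h 42 min + 7 h 16 min + 10 h 30 min + 7 h 53 min + 8 h 49 min = 58 h 5 min.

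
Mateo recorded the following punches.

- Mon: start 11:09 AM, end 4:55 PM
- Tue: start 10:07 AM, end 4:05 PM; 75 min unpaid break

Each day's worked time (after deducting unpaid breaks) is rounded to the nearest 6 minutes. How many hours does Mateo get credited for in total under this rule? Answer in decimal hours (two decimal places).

10.50 hours

Mon: 11:09 AM–4:55 PM = 5 h 46 min → rounds to 5 h 48 min
Tue: 10:07 AM–4:05 PM = 5 h 58 min − 75 min = 4 h 43 min → rounds to 4 h 42 min
Total credited: 10 h 30 min.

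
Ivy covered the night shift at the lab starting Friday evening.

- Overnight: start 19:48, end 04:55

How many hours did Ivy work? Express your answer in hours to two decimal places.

Overnight: 19:48 → midnight = 4 h 12 min; midnight → 04:55 = 4 h 55 min; span 9 h 7 min

9.12 hours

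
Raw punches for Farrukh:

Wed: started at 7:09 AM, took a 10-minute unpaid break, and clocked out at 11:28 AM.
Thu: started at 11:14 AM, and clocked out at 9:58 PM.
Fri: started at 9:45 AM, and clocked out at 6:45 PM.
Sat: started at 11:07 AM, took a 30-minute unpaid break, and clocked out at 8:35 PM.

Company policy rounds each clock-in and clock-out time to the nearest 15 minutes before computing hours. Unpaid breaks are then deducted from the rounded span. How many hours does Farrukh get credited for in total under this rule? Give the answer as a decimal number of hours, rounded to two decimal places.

32.83 hours

Wed: in 7:09 AM→7:15 AM, out 11:28 AM→11:30 AM; 4 h 15 min − 10 min = 4 h 5 min
Thu: in 11:14 AM→11:15 AM, out 9:58 PM→10:00 PM; 10 h 45 min
Fri: in 9:45 AM→9:45 AM, out 6:45 PM→6:45 PM; 9 h 0 min
Sat: in 11:07 AM→11:00 AM, out 8:35 PM→8:30 PM; 9 h 30 min − 30 min = 9 h 0 min
Total credited: 32 h 50 min.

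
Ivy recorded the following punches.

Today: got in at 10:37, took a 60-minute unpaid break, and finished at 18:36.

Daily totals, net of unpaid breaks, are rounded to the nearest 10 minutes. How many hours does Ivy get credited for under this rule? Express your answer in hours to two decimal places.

Today: 10:37–18:36 = 7 h 59 min − 60 min = 6 h 59 min → rounds to 7 h 0 min

7.00 hours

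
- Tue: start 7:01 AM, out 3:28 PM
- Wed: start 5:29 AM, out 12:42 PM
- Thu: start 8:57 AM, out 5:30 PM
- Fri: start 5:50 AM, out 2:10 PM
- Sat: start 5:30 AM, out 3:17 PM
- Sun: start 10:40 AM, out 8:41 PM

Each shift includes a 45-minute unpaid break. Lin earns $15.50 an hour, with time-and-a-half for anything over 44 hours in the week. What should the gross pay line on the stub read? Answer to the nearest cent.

Tue: 7:01 AM–3:28 PM = 8 h 27 min; less 45 min break → 7 h 42 min
Wed: 5:29 AM–12:42 PM = 7 h 13 min; less 45 min break → 6 h 28 min
Thu: 8:57 AM–5:30 PM = 8 h 33 min; less 45 min break → 7 h 48 min
Fri: 5:50 AM–2:10 PM = 8 h 20 min; less 45 min break → 7 h 35 min
Sat: 5:30 AM–3:17 PM = 9 h 47 min; less 45 min break → 9 h 2 min
Sun: 10:40 AM–8:41 PM = 10 h 1 min; less 45 min break → 9 h 16 min
Total worked: 47 h 51 min = 2871 min.
Regular 44 h 0 min = 2640 min at $15.50/h; overtime 3 h 51 min = 231 min at $23.25/h.
Pay = (2640 × $15.50 + 231 × $23.25) ÷ 60 = $771.51.

$771.51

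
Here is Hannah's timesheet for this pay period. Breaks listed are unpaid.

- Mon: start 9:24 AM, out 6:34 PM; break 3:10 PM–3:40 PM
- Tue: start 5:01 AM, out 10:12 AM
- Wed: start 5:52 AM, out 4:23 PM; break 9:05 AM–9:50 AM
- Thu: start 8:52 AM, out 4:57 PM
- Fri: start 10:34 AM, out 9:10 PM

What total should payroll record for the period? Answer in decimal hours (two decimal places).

Mon: 9:24 AM–6:34 PM = 9 h 10 min; less 30 min break → 8 h 40 min
Tue: 5:01 AM–10:12 AM = 5 h 11 min
Wed: 5:52 AM–4:23 PM = 10 h 31 min; less 45 min break → 9 h 46 min
Thu: 8:52 AM–4:57 PM = 8 h 5 min
Fri: 10:34 AM–9:10 PM = 10 h 36 min
Total: 8 h 40 min + 5 h 11 min + 9 h 46 min + 8 h 5 min + 10 h 36 min = 42 h 18 min.

42.30 hours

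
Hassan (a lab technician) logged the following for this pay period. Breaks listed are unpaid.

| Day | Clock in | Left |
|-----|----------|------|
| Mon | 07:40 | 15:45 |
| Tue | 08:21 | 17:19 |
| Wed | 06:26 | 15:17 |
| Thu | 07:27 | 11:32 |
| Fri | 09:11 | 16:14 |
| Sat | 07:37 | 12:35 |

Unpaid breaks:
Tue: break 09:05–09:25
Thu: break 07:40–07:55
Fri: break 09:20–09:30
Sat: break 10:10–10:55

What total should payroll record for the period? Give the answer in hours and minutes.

Mon: 07:40–15:45 = 8 h 5 min
Tue: 08:21–17:19 = 8 h 58 min; less 20 min break → 8 h 38 min
Wed: 06:26–15:17 = 8 h 51 min
Thu: 07:27–11:32 = 4 h 5 min; less 15 min break → 3 h 50 min
Fri: 09:11–16:14 = 7 h 3 min; less 10 min break → 6 h 53 min
Sat: 07:37–12:35 = 4 h 58 min; less 45 min break → 4 h 13 min
Total: 8 h 5 min + 8 h 38 min + 8 h 51 min + 3 h 50 min + 6 h 53 min + 4 h 13 min = 40 h 30 min.

40 h 30 min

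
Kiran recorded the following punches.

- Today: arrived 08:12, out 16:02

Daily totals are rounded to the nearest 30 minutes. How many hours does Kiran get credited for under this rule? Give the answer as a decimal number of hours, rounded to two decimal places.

Today: 08:12–16:02 = 7 h 50 min → rounds to 8 h 0 min

8.00 hours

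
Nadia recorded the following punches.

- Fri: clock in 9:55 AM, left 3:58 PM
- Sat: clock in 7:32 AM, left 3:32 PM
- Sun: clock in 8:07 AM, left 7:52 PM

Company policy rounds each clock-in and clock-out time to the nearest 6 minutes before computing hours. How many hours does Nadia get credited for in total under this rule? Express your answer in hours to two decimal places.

25.90 hours

Fri: in 9:55 AM→9:54 AM, out 3:58 PM→4:00 PM; 6 h 6 min
Sat: in 7:32 AM→7:30 AM, out 3:32 PM→3:30 PM; 8 h 0 min
Sun: in 8:07 AM→8:06 AM, out 7:52 PM→7:54 PM; 11 h 48 min
Total credited: 25 h 54 min.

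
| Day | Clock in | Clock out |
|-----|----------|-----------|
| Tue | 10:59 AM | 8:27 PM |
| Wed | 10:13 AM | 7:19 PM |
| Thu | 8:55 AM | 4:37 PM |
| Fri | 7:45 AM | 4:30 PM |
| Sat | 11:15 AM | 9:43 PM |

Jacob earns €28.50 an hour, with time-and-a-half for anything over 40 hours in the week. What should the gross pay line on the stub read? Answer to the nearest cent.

€1374.41

Tue: 10:59 AM–8:27 PM = 9 h 28 min
Wed: 10:13 AM–7:19 PM = 9 h 6 min
Thu: 8:55 AM–4:37 PM = 7 h 42 min
Fri: 7:45 AM–4:30 PM = 8 h 45 min
Sat: 11:15 AM–9:43 PM = 10 h 28 min
Total worked: 45 h 29 min = 2729 min.
Regular 40 h 0 min = 2400 min at €28.50/h; overtime 5 h 29 min = 329 min at €42.75/h.
Pay = (2400 × €28.50 + 329 × €42.75) ÷ 60 = €1374.41.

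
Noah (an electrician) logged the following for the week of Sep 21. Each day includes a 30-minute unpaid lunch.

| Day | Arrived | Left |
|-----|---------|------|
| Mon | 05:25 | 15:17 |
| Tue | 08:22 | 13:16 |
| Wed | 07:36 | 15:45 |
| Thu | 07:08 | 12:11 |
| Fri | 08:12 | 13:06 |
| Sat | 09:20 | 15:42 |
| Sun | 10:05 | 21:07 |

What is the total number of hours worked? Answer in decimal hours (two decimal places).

Mon: 05:25–15:17 = 9 h 52 min; less 30 min break → 9 h 22 min
Tue: 08:22–13:16 = 4 h 54 min; less 30 min break → 4 h 24 min
Wed: 07:36–15:45 = 8 h 9 min; less 30 min break → 7 h 39 min
Thu: 07:08–12:11 = 5 h 3 min; less 30 min break → 4 h 33 min
Fri: 08:12–13:06 = 4 h 54 min; less 30 min break → 4 h 24 min
Sat: 09:20–15:42 = 6 h 22 min; less 30 min break → 5 h 52 min
Sun: 10:05–21:07 = 11 h 2 min; less 30 min break → 10 h 32 min
Total: 9 h 22 min + 4 h 24 min + 7 h 39 min + 4 h 33 min + 4 h 24 min + 5 h 52 min + 10 h 32 min = 46 h 46 min.

46.77 hours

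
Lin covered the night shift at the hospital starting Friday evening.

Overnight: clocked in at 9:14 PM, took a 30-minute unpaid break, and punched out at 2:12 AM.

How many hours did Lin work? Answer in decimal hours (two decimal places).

Overnight: 9:14 PM → midnight = 2 h 46 min; midnight → 2:12 AM = 2 h 12 min; span 4 h 58 min; less 30 min break → 4 h 28 min

4.47 hours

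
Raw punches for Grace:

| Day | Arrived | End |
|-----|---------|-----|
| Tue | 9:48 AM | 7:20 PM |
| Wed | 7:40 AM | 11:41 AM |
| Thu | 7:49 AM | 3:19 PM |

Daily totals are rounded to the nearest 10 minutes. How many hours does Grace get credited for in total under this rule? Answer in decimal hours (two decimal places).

Tue: 9:48 AM–7:20 PM = 9 h 32 min → rounds to 9 h 30 min
Wed: 7:40 AM–11:41 AM = 4 h 1 min → rounds to 4 h 0 min
Thu: 7:49 AM–3:19 PM = 7 h 30 min → rounds to 7 h 30 min
Total credited: 21 h 0 min.

21.00 hours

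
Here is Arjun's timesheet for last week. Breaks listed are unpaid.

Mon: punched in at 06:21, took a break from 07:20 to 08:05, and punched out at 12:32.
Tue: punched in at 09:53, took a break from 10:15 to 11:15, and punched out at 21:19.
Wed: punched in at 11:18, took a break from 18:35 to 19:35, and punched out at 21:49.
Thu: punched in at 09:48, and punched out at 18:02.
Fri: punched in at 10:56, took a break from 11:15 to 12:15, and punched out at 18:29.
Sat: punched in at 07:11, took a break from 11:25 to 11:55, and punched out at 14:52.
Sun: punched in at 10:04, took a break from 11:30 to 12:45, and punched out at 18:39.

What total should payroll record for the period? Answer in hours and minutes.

54 h 41 min

Mon: 06:21–12:32 = 6 h 11 min; less 45 min break → 5 h 26 min
Tue: 09:53–21:19 = 11 h 26 min; less 60 min break → 10 h 26 min
Wed: 11:18–21:49 = 10 h 31 min; less 60 min break → 9 h 31 min
Thu: 09:48–18:02 = 8 h 14 min
Fri: 10:56–18:29 = 7 h 33 min; less 60 min break → 6 h 33 min
Sat: 07:11–14:52 = 7 h 41 min; less 30 min break → 7 h 11 min
Sun: 10:04–18:39 = 8 h 35 min; less 75 min break → 7 h 20 min
Total: 5 h 26 min + 10 h 26 min + 9 h 31 min + 8 h 14 min + 6 h 33 min + 7 h 11 min + 7 h 20 min = 54 h 41 min.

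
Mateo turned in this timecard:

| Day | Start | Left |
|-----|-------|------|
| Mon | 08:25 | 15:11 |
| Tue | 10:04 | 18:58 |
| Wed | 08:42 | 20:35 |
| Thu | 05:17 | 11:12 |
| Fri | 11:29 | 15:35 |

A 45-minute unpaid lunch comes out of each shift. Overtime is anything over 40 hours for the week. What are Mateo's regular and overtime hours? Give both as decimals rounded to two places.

Regular 33.82 hours, overtime 0.00 hours

Mon: 08:25–15:11 = 6 h 46 min; less 45 min break → 6 h 1 min
Tue: 10:04–18:58 = 8 h 54 min; less 45 min break → 8 h 9 min
Wed: 08:42–20:35 = 11 h 53 min; less 45 min break → 11 h 8 min
Thu: 05:17–11:12 = 5 h 55 min; less 45 min break → 5 h 10 min
Fri: 11:29–15:35 = 4 h 6 min; less 45 min break → 3 h 21 min
Total worked: 33 h 49 min = 33.82 h.
Threshold 40 h → overtime 0 h 0 min, regular 33 h 49 min.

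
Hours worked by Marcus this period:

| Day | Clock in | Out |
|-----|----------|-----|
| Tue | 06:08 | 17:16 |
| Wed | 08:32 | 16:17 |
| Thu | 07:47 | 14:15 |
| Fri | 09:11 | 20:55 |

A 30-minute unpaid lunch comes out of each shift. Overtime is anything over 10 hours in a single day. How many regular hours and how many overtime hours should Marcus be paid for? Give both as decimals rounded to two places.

Tue: 06:08–17:16 = 11 h 8 min; less 30 min break → 10 h 38 min
Wed: 08:32–16:17 = 7 h 45 min; less 30 min break → 7 h 15 min
Thu: 07:47–14:15 = 6 h 28 min; less 30 min break → 5 h 58 min
Fri: 09:11–20:55 = 11 h 44 min; less 30 min break → 11 h 14 min
Tue reg 10 h 0 min / OT 0 h 38 min; Wed reg 7 h 15 min / OT 0 h 0 min; Thu reg 5 h 58 min / OT 0 h 0 min; Fri reg 10 h 0 min / OT 1 h 14 min.
Totals: regular 33 h 13 min, overtime 1 h 52 min.

Regular 33.22 hours, overtime 1.87 hours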